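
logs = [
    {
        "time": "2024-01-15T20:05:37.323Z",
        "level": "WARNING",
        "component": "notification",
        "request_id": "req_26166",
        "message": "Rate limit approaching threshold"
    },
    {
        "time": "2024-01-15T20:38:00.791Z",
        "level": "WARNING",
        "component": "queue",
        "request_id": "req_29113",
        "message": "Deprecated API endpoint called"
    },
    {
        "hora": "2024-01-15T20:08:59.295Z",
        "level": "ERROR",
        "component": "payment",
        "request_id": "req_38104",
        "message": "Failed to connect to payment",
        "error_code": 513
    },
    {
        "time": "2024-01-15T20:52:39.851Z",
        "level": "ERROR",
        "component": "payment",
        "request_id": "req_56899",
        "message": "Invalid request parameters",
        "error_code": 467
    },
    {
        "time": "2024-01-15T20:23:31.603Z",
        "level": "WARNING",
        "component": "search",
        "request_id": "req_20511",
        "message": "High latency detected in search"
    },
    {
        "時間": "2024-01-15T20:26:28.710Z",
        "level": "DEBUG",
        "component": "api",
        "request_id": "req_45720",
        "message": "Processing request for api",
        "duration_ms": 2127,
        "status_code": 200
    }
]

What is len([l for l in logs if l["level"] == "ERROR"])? 2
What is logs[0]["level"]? "WARNING"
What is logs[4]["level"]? "WARNING"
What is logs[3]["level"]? "ERROR"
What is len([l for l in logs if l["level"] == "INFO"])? 0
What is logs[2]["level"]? "ERROR"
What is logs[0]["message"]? "Rate limit approaching threshold"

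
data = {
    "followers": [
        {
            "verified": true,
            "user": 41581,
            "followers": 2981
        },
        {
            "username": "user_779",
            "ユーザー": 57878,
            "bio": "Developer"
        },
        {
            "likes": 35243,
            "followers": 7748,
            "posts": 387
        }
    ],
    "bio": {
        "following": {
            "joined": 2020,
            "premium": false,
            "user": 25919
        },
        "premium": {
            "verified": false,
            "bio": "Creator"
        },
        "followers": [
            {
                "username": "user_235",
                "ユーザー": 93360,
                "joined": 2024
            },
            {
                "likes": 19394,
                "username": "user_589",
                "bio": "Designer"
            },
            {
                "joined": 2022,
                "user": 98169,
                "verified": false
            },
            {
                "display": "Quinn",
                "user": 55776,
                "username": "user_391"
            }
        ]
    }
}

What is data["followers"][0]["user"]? 41581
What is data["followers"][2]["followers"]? 7748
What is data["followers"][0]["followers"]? 2981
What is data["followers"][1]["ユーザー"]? 57878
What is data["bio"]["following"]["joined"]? 2020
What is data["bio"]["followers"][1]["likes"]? 19394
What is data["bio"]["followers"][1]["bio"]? "Designer"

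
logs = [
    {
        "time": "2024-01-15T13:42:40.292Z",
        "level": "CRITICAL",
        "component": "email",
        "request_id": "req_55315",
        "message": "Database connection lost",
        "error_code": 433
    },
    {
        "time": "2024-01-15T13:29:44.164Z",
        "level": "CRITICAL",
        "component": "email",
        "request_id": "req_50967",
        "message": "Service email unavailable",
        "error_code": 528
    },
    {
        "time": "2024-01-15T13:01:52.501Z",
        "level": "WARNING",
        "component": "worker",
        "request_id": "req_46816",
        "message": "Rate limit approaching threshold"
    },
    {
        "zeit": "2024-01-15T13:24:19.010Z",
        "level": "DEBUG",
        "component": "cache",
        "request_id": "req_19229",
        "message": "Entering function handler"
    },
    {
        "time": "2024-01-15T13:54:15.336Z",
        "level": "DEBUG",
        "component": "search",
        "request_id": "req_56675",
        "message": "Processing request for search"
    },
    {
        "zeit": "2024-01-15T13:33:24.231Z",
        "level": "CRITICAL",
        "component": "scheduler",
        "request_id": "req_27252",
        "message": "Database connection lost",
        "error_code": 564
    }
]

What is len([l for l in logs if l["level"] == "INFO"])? 0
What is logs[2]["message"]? "Rate limit approaching threshold"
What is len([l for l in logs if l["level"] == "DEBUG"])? 2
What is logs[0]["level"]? "CRITICAL"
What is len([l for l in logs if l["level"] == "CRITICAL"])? 3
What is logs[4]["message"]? "Processing request for search"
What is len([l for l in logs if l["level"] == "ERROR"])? 0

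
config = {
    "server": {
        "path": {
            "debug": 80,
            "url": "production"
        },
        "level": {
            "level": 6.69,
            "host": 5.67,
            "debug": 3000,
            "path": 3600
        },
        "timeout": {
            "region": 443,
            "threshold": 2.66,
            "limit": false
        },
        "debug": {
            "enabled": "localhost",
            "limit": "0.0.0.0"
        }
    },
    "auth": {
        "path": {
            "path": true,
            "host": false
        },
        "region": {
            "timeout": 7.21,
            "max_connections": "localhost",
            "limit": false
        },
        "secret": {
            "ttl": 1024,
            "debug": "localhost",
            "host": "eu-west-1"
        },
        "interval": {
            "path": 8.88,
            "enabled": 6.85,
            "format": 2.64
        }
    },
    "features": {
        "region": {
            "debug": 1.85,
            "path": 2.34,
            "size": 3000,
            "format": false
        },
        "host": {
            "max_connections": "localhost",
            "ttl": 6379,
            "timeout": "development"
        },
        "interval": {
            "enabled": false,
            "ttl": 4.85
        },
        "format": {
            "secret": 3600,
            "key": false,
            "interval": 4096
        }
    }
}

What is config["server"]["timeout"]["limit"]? False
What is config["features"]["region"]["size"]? 3000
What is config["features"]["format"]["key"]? False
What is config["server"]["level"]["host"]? 5.67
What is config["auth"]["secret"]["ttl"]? 1024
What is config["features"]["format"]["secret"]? 3600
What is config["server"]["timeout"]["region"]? 443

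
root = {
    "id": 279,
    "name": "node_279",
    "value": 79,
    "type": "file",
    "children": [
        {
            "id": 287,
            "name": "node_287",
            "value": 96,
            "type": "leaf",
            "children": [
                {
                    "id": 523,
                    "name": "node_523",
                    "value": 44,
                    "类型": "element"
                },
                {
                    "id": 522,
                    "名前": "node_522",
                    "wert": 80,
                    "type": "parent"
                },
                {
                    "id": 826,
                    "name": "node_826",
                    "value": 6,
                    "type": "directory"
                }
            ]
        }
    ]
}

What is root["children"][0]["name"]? "node_287"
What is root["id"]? 279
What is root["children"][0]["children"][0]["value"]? 44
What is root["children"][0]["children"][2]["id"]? 826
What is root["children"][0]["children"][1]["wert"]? 80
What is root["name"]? "node_279"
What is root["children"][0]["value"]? 96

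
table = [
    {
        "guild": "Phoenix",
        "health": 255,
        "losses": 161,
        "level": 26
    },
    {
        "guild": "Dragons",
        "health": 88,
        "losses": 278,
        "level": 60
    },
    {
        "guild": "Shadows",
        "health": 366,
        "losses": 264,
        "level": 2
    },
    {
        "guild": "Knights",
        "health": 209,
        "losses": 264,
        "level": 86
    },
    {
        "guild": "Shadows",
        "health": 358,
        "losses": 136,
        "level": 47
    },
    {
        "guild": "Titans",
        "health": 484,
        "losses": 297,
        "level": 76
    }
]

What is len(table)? 6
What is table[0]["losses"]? 161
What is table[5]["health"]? 484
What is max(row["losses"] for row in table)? 297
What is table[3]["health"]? 209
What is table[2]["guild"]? "Shadows"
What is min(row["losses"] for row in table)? 136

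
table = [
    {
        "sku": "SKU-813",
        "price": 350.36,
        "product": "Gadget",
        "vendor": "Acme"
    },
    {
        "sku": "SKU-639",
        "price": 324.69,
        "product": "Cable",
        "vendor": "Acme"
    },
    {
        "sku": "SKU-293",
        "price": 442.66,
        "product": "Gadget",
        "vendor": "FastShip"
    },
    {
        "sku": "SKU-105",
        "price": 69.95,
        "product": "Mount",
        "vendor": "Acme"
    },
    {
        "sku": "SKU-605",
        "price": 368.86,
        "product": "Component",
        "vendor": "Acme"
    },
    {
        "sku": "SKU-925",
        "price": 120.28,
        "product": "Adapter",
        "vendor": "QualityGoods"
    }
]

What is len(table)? 6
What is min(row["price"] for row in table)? 69.95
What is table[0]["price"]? 350.36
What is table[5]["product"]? "Adapter"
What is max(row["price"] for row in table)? 442.66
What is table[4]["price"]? 368.86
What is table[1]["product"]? "Cable"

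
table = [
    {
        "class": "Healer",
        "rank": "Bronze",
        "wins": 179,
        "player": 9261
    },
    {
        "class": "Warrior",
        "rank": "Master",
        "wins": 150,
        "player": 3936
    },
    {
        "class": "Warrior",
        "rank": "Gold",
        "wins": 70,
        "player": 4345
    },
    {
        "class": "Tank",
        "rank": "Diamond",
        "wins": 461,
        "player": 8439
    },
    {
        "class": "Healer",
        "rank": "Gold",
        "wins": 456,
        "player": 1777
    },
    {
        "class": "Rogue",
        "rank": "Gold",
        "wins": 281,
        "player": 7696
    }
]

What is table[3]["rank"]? "Diamond"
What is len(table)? 6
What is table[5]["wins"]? 281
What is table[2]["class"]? "Warrior"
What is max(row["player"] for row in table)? 9261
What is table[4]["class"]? "Healer"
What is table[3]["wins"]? 461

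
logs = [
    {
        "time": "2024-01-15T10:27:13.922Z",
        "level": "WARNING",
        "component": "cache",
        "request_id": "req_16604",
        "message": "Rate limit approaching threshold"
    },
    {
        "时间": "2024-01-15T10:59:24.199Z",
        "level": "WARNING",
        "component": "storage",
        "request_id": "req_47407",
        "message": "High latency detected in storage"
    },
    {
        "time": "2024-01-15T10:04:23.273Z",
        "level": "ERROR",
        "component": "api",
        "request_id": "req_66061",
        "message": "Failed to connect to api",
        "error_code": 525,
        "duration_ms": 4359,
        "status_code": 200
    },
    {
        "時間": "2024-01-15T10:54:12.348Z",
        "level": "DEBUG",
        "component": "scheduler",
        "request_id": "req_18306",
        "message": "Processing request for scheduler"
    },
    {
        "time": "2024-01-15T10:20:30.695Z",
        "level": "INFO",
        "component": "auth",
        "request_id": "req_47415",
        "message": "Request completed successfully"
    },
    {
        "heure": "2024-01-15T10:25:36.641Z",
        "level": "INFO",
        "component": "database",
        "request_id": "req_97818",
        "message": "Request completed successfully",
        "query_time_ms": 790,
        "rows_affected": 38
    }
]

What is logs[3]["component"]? "scheduler"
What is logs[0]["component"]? "cache"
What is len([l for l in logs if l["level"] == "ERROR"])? 1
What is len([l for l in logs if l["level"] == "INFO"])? 2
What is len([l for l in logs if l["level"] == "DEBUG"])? 1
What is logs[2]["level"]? "ERROR"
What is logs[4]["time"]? "2024-01-15T10:20:30.695Z"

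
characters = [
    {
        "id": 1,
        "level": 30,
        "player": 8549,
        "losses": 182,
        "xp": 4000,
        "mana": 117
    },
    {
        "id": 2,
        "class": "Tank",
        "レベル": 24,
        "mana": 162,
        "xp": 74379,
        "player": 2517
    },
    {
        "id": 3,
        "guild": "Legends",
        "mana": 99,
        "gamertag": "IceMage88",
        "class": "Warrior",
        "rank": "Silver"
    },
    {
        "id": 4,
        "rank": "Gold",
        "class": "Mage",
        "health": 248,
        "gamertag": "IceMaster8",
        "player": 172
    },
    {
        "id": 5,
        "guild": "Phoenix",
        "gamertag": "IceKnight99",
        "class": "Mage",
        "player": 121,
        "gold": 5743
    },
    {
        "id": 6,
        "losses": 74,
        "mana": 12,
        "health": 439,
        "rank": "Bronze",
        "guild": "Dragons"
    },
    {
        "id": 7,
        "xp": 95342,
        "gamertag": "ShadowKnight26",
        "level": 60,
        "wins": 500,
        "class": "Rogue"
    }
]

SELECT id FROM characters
[1, 2, 3, 4, 5, 6, 7]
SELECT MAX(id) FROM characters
7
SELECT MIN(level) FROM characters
30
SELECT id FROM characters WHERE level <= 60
[1, 7]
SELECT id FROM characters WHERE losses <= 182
[1, 6]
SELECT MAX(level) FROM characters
60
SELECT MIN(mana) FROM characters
12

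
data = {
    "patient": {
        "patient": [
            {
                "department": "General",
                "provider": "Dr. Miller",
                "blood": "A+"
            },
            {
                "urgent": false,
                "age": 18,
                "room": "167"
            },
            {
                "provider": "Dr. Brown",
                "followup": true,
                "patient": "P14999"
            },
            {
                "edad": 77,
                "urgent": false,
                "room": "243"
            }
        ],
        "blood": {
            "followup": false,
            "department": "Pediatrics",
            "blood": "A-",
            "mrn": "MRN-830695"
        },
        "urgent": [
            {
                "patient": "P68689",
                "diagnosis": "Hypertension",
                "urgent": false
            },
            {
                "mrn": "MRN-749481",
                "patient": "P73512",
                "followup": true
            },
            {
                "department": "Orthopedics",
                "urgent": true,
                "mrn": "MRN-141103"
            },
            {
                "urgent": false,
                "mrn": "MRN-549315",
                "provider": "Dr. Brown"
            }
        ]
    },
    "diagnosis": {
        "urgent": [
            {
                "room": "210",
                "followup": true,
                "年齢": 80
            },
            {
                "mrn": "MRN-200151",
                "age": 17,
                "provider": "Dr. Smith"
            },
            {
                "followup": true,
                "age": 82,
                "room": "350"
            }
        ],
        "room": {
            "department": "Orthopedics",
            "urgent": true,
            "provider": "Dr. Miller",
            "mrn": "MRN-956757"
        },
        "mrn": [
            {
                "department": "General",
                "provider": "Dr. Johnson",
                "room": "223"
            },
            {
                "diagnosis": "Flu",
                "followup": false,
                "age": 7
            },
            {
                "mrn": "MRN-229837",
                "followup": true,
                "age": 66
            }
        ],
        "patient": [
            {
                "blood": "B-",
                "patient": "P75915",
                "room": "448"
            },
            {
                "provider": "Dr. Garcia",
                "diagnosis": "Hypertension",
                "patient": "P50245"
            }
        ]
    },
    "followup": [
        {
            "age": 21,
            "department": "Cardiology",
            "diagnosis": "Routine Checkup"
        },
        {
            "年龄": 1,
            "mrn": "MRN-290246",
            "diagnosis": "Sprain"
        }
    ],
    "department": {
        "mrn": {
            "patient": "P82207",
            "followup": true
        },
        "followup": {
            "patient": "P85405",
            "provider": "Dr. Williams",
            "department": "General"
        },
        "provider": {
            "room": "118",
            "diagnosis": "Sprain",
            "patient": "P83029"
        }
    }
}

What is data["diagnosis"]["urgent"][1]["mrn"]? "MRN-200151"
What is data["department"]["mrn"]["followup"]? True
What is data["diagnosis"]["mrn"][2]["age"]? 66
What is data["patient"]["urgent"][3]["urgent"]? False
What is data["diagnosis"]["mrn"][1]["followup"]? False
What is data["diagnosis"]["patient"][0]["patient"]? "P75915"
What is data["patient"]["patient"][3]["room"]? "243"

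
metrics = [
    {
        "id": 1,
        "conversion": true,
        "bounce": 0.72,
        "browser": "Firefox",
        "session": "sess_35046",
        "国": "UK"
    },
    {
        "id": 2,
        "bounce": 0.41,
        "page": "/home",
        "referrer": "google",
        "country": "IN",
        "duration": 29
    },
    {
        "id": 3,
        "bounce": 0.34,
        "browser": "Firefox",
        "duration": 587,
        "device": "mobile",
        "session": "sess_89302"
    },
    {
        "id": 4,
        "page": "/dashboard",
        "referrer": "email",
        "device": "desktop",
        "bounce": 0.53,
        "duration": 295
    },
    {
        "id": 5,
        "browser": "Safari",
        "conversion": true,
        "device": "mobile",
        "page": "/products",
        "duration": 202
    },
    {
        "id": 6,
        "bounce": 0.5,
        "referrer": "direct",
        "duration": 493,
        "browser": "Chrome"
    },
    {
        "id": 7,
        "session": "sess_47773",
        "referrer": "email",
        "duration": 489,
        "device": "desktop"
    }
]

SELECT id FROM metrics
[1, 2, 3, 4, 5, 6, 7]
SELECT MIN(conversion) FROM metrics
True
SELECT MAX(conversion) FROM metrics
True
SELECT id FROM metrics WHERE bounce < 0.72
[2, 3, 4, 6]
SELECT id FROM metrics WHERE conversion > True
[]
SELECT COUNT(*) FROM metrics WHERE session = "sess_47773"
1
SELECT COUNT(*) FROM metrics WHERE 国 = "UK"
1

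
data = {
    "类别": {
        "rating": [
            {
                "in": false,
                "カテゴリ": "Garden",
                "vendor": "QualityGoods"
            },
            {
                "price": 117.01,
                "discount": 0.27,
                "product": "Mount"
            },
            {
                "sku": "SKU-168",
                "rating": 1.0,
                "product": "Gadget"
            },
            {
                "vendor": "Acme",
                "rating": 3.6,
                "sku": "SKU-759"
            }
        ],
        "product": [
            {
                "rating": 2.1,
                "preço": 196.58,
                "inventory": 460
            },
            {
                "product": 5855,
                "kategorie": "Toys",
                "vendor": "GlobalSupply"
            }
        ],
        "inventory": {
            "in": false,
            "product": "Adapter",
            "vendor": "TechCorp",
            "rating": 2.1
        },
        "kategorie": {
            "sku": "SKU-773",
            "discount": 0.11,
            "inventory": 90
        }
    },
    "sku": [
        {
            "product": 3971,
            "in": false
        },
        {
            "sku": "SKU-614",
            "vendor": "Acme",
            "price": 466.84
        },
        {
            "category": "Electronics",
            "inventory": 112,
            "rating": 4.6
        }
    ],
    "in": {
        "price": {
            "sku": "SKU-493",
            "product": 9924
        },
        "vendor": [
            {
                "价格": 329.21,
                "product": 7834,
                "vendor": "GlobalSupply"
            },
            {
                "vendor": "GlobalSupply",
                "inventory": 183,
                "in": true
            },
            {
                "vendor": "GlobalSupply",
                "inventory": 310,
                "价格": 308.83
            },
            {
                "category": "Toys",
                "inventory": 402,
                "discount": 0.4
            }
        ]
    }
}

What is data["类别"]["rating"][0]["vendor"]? "QualityGoods"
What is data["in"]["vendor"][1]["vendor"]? "GlobalSupply"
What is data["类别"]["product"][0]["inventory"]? 460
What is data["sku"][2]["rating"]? 4.6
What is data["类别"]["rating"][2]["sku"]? "SKU-168"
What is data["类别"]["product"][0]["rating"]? 2.1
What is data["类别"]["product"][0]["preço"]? 196.58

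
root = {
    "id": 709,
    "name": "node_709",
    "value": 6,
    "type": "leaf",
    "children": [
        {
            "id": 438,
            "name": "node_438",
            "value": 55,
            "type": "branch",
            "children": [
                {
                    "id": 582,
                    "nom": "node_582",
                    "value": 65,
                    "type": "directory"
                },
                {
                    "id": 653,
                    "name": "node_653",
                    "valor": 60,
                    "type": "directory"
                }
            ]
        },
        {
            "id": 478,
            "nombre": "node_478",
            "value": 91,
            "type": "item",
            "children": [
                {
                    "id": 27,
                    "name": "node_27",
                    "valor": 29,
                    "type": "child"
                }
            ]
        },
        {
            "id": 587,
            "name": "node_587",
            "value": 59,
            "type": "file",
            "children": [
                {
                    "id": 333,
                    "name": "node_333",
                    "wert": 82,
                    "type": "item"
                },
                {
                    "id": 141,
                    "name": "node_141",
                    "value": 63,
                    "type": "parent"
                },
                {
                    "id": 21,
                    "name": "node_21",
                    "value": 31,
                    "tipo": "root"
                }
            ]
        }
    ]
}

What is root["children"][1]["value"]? 91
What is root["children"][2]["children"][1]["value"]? 63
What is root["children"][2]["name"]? "node_587"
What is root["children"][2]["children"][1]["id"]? 141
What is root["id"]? 709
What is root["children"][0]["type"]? "branch"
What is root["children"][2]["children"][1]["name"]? "node_141"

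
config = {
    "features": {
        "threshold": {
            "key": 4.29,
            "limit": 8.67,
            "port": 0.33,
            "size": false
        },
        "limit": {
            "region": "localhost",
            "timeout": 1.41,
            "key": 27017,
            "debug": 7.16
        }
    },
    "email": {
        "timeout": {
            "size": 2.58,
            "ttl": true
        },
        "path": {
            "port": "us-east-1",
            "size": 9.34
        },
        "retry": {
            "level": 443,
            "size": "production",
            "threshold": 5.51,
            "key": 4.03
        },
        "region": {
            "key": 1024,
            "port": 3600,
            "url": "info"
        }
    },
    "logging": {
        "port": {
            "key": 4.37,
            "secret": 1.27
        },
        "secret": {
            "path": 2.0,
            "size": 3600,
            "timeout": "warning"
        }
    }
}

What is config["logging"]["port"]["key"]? 4.37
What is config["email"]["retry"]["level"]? 443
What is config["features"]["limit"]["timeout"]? 1.41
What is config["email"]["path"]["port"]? "us-east-1"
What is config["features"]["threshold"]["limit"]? 8.67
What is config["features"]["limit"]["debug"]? 7.16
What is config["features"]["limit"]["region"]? "localhost"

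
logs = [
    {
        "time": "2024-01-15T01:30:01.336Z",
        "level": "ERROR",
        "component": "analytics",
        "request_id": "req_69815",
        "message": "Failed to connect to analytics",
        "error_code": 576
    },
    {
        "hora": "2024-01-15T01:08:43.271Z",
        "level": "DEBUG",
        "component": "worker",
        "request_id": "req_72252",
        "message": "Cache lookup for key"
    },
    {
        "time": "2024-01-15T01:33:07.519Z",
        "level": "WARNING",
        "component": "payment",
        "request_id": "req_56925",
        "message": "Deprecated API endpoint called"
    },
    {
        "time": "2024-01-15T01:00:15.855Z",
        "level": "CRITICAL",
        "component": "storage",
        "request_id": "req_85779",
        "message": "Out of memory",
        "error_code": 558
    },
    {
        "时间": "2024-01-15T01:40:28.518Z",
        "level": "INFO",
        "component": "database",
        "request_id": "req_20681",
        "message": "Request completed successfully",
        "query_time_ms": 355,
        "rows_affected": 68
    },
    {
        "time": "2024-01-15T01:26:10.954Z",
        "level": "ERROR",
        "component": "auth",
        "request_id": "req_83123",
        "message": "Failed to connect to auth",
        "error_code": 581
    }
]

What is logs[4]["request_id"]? "req_20681"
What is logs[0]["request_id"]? "req_69815"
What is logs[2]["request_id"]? "req_56925"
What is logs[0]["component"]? "analytics"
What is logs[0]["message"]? "Failed to connect to analytics"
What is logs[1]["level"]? "DEBUG"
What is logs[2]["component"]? "payment"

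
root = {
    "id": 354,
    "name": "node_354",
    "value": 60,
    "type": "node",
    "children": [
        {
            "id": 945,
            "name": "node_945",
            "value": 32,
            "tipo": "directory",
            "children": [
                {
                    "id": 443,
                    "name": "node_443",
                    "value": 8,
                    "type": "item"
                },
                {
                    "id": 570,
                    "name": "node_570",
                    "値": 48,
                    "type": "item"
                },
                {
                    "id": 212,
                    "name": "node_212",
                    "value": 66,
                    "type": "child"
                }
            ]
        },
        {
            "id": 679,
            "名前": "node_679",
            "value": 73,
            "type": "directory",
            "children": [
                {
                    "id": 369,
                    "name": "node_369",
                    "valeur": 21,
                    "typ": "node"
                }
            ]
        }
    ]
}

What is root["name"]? "node_354"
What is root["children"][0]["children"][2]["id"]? 212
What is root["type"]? "node"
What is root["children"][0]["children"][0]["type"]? "item"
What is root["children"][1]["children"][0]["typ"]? "node"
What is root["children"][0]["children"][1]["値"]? 48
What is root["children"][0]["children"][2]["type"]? "child"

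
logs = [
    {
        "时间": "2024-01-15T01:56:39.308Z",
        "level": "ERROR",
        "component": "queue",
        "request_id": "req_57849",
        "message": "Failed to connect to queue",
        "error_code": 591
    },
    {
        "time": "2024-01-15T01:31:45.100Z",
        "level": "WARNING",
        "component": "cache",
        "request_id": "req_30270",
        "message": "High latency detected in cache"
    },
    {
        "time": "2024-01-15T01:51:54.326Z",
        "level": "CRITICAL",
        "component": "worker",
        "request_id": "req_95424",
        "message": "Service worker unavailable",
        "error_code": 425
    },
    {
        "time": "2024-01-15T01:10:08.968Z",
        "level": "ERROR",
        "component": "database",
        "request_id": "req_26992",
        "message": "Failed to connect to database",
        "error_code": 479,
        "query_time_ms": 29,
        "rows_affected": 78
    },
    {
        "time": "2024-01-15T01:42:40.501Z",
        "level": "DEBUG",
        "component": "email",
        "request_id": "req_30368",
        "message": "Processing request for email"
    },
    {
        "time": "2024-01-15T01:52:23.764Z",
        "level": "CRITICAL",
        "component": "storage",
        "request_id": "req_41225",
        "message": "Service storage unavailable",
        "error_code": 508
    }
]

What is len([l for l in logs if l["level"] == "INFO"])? 0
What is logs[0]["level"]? "ERROR"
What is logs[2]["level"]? "CRITICAL"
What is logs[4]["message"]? "Processing request for email"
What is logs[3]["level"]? "ERROR"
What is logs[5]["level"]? "CRITICAL"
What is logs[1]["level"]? "WARNING"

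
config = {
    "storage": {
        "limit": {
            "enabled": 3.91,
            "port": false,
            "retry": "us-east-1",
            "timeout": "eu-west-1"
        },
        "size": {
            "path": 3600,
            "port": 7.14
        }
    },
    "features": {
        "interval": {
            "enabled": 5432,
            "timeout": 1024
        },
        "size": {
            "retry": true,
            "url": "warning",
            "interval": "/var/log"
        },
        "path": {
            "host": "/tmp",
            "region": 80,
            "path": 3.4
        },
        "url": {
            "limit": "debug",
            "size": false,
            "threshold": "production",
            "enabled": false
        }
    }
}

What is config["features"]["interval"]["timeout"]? 1024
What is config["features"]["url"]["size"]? False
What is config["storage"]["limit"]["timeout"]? "eu-west-1"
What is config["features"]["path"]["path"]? 3.4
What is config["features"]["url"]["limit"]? "debug"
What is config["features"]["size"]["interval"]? "/var/log"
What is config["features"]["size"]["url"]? "warning"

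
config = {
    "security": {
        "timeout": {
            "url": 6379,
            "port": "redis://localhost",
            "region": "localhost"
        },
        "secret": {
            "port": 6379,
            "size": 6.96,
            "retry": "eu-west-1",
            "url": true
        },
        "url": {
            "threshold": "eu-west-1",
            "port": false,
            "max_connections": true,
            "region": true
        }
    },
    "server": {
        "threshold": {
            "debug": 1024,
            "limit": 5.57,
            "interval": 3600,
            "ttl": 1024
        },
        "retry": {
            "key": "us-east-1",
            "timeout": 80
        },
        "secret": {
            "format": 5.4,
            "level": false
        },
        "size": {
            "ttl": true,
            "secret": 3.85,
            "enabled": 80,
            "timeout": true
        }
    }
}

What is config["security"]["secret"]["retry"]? "eu-west-1"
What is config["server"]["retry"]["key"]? "us-east-1"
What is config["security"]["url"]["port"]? False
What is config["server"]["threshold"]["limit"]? 5.57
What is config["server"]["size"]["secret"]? 3.85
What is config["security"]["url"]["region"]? True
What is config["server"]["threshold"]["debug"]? 1024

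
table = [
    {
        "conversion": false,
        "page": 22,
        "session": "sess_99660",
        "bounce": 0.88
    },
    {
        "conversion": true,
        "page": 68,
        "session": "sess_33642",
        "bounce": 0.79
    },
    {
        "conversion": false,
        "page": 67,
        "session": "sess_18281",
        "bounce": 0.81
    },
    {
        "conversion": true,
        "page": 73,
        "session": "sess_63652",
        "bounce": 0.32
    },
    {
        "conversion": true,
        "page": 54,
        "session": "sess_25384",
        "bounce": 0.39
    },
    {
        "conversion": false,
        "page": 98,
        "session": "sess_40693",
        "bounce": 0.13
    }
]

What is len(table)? 6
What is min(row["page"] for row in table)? 22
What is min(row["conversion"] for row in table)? False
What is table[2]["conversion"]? False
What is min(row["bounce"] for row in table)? 0.13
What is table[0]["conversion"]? False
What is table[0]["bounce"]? 0.88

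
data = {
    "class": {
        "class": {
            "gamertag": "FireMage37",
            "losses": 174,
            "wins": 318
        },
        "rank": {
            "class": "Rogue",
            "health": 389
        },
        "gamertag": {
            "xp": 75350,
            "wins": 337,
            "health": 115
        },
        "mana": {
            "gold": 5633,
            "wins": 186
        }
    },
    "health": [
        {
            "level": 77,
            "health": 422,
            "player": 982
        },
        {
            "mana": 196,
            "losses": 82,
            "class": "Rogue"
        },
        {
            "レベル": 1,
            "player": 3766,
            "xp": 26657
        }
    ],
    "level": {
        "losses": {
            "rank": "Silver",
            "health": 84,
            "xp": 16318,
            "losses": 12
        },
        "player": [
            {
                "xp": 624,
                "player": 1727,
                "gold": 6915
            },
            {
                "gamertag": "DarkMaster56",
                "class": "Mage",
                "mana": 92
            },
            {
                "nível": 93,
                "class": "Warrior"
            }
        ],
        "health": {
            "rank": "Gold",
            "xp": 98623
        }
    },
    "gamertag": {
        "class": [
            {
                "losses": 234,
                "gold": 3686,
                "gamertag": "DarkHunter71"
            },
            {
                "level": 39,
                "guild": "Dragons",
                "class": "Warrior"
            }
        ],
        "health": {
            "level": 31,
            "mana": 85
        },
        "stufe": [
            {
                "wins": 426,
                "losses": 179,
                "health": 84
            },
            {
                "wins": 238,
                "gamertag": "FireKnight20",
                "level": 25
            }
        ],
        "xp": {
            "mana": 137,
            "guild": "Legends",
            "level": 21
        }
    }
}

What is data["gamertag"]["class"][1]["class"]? "Warrior"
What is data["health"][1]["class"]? "Rogue"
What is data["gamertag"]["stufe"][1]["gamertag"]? "FireKnight20"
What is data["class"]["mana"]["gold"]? 5633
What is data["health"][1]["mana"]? 196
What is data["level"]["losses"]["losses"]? 12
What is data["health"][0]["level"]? 77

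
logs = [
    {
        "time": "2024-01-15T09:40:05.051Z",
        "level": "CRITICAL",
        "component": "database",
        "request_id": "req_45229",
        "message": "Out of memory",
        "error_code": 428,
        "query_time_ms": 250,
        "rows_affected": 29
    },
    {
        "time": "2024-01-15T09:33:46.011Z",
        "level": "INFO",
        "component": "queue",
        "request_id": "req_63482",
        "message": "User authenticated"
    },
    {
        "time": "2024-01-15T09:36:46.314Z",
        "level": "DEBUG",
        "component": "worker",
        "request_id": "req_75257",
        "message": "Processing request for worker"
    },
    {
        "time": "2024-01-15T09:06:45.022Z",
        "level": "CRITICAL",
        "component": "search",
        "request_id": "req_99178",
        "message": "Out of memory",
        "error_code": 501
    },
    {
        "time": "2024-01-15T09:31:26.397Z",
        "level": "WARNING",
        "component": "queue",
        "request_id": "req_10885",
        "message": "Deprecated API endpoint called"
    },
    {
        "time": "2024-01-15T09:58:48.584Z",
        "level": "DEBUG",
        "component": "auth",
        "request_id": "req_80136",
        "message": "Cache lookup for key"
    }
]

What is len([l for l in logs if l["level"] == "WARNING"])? 1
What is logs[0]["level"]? "CRITICAL"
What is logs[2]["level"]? "DEBUG"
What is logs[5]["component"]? "auth"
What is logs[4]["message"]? "Deprecated API endpoint called"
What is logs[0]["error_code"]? 428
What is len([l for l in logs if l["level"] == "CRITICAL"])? 2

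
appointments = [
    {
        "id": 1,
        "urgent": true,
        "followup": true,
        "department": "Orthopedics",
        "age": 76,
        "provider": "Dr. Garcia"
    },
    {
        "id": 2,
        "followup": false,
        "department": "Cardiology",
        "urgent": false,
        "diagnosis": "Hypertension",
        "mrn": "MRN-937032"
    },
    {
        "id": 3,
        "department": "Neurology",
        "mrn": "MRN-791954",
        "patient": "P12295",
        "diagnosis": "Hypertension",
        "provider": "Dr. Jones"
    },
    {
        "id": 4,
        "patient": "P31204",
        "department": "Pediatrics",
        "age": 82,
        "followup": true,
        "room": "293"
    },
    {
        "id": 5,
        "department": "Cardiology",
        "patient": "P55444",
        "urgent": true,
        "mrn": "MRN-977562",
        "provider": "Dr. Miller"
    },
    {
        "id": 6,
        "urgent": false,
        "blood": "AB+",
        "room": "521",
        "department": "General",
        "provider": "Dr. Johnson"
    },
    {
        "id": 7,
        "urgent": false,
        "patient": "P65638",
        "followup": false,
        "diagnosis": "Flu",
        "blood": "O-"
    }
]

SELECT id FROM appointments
[1, 2, 3, 4, 5, 6, 7]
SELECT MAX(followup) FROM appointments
True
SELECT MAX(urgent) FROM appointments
True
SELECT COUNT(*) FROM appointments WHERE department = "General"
1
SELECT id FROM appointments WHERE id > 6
[7]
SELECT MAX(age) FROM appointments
82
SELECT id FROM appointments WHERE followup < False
[]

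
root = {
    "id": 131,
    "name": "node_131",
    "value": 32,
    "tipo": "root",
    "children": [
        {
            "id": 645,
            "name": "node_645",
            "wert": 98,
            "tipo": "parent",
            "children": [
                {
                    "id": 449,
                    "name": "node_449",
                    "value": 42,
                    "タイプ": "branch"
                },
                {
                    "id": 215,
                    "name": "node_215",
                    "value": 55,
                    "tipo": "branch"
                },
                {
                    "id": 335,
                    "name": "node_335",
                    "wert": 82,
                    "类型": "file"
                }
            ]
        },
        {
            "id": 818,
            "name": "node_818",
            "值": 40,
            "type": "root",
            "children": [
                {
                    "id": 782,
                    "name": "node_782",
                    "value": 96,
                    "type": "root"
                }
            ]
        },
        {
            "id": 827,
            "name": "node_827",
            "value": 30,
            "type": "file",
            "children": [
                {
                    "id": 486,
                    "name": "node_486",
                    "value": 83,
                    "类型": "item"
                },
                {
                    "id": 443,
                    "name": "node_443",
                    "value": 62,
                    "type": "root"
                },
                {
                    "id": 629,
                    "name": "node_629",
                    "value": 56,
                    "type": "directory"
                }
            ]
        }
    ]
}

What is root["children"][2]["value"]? 30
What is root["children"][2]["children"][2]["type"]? "directory"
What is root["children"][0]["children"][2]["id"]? 335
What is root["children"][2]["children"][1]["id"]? 443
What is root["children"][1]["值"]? 40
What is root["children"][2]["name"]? "node_827"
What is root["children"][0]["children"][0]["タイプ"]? "branch"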